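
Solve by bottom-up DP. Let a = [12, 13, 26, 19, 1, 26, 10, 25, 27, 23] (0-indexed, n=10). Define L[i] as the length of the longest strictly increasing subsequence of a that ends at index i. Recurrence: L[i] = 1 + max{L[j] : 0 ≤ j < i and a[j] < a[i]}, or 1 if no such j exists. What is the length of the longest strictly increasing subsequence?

   i    0    1    2    3    4    5    6    7    8    9
a[i]   12   13   26   19    1   26   10   25   27   23
L[i]    1    2    3    3    1    4    2    4    5    4

5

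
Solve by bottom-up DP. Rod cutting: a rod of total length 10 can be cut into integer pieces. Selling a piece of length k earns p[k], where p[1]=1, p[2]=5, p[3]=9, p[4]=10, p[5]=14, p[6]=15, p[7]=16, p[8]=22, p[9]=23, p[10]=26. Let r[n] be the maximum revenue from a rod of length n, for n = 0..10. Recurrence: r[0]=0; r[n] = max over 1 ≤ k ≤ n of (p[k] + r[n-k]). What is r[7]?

19

   n    0    1    2    3    4    5    6    7    8    9   10
r[n]    0    1    5    9   10   14   18   19   23   27   28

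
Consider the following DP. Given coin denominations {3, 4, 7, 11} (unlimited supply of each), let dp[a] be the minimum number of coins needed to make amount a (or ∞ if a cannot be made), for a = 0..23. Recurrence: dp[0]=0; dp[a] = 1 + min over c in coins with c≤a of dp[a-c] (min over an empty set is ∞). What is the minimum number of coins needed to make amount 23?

 a  0  1  2  3  4  5  6  7  8  9 10 11 12 13 14 15 16 17 18 19 20 21 22 23
dp  0  -  -  1  1  -  2  1  2  3  2  1  3  3  2  2  4  3  2  3  4  3  2  4
(- denotes ∞ / unreachable)

4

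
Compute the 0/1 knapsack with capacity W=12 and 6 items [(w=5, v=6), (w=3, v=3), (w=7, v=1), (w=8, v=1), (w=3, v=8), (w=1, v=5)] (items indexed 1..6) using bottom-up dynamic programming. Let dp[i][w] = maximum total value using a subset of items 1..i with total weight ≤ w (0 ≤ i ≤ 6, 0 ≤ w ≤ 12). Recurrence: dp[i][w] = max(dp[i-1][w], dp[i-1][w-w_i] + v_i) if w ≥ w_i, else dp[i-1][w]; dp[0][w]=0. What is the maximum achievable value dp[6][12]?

22

i\w   0   1   2   3   4   5   6   7   8   9  10  11  12
  0   0   0   0   0   0   0   0   0   0   0   0   0   0
  1   0   0   0   0   0   6   6   6   6   6   6   6   6
  2   0   0   0   3   3   6   6   6   9   9   9   9   9
  3   0   0   0   3   3   6   6   6   9   9   9   9   9
  4   0   0   0   3   3   6   6   6   9   9   9   9   9
  5   0   0   0   8   8   8  11  11  14  14  14  17  17
  6   0   5   5   8  13  13  13  16  16  19  19  19  22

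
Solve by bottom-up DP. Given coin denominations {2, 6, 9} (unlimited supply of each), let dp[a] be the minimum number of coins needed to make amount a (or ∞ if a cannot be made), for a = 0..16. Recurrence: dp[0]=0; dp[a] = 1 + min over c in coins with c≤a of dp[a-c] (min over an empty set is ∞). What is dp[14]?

3

 a  0  1  2  3  4  5  6  7  8  9 10 11 12 13 14 15 16
dp  0  -  1  -  2  -  1  -  2  1  3  2  2  3  3  2  4
(- denotes ∞ / unreachable)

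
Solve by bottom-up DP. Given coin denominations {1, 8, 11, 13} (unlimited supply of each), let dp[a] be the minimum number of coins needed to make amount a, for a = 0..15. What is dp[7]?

 a  0  1  2  3  4  5  6  7  8  9 10 11 12 13 14 15
dp  0  1  2  3  4  5  6  7  1  2  3  1  2  1  2  3

7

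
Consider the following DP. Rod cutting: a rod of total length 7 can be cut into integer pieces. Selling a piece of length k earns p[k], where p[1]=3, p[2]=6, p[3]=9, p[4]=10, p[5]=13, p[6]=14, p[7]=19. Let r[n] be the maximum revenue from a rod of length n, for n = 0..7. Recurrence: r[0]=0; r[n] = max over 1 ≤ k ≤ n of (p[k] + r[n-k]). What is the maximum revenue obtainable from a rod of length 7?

21

   n    0    1    2    3    4    5    6    7
r[n]    0    3    6    9   12   15   18   21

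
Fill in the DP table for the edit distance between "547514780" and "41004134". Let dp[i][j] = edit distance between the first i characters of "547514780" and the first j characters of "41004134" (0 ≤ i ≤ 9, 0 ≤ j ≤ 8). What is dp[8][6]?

6

   ''  4  1  0  0  4  1  3  4
''  0  1  2  3  4  5  6  7  8
 5  1  1  2  3  4  5  6  7  8
 4  2  1  2  3  4  4  5  6  7
 7  3  2  2  3  4  5  5  6  7
 5  4  3  3  3  4  5  6  6  7
 1  5  4  3  4  4  5  5  6  7
 4  6  5  4  4  5  4  5  6  6
 7  7  6  5  5  5  5  5  6  7
 8  8  7  6  6  6  6  6  6  7
 0  9  8  7  6  6  7  7  7  7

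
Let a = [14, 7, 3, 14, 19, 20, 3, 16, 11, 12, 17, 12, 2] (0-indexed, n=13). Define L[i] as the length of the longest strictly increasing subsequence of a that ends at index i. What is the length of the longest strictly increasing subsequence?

4

   i    0    1    2    3    4    5    6    7    8    9   10   11   12
a[i]   14    7    3   14   19   20    3   16   11   12   17   12    2
L[i]    1    1    1    2    3    4    1    3    2    3    4    3    1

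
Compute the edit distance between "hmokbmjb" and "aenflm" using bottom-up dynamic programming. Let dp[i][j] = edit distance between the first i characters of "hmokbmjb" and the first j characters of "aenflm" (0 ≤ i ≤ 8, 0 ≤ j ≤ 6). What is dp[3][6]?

6

   ''  a  e  n  f  l  m
''  0  1  2  3  4  5  6
 h  1  1  2  3  4  5  6
 m  2  2  2  3  4  5  5
 o  3  3  3  3  4  5  6
 k  4  4  4  4  4  5  6
 b  5  5  5  5  5  5  6
 m  6  6  6  6  6  6  5
 j  7  7  7  7  7  7  6
 b  8  8  8  8  8  8  7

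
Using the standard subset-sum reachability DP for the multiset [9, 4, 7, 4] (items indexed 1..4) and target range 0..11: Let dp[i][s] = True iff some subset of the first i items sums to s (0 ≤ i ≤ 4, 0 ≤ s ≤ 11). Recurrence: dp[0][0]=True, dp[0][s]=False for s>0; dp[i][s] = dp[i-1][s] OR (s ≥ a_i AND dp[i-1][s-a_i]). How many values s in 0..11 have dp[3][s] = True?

5

i\s   0   1   2   3   4   5   6   7   8   9  10  11
  0   T   F   F   F   F   F   F   F   F   F   F   F
  1   T   F   F   F   F   F   F   F   F   T   F   F
  2   T   F   F   F   T   F   F   F   F   T   F   F
  3   T   F   F   F   T   F   F   T   F   T   F   T
  4   T   F   F   F   T   F   F   T   T   T   F   T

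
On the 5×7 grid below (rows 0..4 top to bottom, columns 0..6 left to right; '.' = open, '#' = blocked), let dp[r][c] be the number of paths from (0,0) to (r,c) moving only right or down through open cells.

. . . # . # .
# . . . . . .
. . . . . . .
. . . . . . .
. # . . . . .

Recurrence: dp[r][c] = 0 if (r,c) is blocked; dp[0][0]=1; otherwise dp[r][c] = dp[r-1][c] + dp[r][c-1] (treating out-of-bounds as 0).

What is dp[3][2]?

r\c   0   1   2   3   4   5   6
  0   1   1   1   0   0   0   0
  1   0   1   2   2   2   2   2
  2   0   1   3   5   7   9  11
  3   0   1   4   9  16  25  36
  4   0   0   4  13  29  54  90

4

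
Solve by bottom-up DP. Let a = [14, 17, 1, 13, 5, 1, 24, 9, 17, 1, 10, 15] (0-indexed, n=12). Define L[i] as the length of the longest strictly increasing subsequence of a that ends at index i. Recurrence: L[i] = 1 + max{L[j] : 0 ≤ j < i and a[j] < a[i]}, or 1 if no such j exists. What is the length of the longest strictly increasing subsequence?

   i    0    1    2    3    4    5    6    7    8    9   10   11
a[i]   14   17    1   13    5    1   24    9   17    1   10   15
L[i]    1    2    1    2    2    1    3    3    4    1    4    5

5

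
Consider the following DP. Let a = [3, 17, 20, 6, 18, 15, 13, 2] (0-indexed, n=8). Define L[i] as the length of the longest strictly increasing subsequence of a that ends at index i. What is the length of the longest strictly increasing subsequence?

   i    0    1    2    3    4    5    6    7
a[i]    3   17   20    6   18   15   13    2
L[i]    1    2    3    2    3    3    3    1

3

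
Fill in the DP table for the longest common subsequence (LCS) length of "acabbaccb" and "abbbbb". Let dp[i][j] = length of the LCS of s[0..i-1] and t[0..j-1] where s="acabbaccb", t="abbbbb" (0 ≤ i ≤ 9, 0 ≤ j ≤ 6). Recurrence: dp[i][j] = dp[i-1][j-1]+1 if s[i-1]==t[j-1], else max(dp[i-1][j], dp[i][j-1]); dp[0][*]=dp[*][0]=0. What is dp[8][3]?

   ''  a  b  b  b  b  b
''  0  0  0  0  0  0  0
 a  0  1  1  1  1  1  1
 c  0  1  1  1  1  1  1
 a  0  1  1  1  1  1  1
 b  0  1  2  2  2  2  2
 b  0  1  2  3  3  3  3
 a  0  1  2  3  3  3  3
 c  0  1  2  3  3  3  3
 c  0  1  2  3  3  3  3
 b  0  1  2  3  4  4  4

3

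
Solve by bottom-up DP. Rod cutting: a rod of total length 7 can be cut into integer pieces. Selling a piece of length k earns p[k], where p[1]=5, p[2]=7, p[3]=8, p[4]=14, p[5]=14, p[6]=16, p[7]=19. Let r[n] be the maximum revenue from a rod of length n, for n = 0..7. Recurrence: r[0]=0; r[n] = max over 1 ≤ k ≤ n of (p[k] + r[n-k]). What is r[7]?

35

   n    0    1    2    3    4    5    6    7
r[n]    0    5   10   15   20   25   30   35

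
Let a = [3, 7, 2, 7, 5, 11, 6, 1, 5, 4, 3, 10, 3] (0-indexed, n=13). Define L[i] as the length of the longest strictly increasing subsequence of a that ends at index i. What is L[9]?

   i    0    1    2    3    4    5    6    7    8    9   10   11   12
a[i]    3    7    2    7    5   11    6    1    5    4    3   10    3
L[i]    1    2    1    2    2    3    3    1    2    2    2    4    2

2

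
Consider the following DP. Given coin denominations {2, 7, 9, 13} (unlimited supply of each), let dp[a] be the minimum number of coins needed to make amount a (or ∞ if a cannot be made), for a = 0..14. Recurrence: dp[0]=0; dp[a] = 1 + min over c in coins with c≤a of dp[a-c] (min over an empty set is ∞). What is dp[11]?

 a  0  1  2  3  4  5  6  7  8  9 10 11 12 13 14
dp  0  -  1  -  2  -  3  1  4  1  5  2  6  1  2
(- denotes ∞ / unreachable)

2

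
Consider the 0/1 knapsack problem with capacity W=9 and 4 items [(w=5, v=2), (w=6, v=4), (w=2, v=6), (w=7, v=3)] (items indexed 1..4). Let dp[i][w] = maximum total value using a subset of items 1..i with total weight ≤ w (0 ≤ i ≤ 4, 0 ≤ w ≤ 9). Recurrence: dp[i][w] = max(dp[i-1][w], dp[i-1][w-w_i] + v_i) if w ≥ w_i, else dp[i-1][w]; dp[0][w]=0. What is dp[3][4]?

i\w   0   1   2   3   4   5   6   7   8   9
  0   0   0   0   0   0   0   0   0   0   0
  1   0   0   0   0   0   2   2   2   2   2
  2   0   0   0   0   0   2   4   4   4   4
  3   0   0   6   6   6   6   6   8  10  10
  4   0   0   6   6   6   6   6   8  10  10

6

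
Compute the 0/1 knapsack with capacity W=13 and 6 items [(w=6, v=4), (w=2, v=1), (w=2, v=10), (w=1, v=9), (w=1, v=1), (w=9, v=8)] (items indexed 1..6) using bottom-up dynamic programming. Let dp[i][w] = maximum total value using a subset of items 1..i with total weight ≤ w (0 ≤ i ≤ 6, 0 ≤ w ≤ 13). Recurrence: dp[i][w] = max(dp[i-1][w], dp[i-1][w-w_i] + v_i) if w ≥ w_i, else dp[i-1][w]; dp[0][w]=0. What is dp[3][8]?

14

i\w   0   1   2   3   4   5   6   7   8   9  10  11  12  13
  0   0   0   0   0   0   0   0   0   0   0   0   0   0   0
  1   0   0   0   0   0   0   4   4   4   4   4   4   4   4
  2   0   0   1   1   1   1   4   4   5   5   5   5   5   5
  3   0   0  10  10  11  11  11  11  14  14  15  15  15  15
  4   0   9  10  19  19  20  20  20  20  23  23  24  24  24
  5   0   9  10  19  20  20  21  21  21  23  24  24  25  25
  6   0   9  10  19  20  20  21  21  21  23  24  24  27  28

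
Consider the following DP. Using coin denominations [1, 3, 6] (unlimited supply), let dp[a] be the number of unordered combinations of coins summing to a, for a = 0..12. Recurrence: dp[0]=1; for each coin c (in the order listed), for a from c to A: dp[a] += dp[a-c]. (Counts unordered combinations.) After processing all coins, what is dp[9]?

after  coin     0     1     2     3     4     5     6     7     8     9    10    11    12
          1     1     1     1     1     1     1     1     1     1     1     1     1     1
          3     1     1     1     2     2     2     3     3     3     4     4     4     5
          6     1     1     1     2     2     2     4     4     4     6     6     6     9

6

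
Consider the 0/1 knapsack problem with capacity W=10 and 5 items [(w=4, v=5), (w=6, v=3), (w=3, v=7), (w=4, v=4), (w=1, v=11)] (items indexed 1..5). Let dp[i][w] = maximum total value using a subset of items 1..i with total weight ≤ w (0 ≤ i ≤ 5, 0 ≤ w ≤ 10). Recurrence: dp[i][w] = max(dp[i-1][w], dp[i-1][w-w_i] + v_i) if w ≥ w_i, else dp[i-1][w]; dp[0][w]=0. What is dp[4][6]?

i\w   0   1   2   3   4   5   6   7   8   9  10
  0   0   0   0   0   0   0   0   0   0   0   0
  1   0   0   0   0   5   5   5   5   5   5   5
  2   0   0   0   0   5   5   5   5   5   5   8
  3   0   0   0   7   7   7   7  12  12  12  12
  4   0   0   0   7   7   7   7  12  12  12  12
  5   0  11  11  11  18  18  18  18  23  23  23

7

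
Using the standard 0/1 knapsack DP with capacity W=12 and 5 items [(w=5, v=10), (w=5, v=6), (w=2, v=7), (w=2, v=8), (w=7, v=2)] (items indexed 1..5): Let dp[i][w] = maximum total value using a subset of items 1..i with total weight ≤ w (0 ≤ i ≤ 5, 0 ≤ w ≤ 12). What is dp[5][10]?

i\w   0   1   2   3   4   5   6   7   8   9  10  11  12
  0   0   0   0   0   0   0   0   0   0   0   0   0   0
  1   0   0   0   0   0  10  10  10  10  10  10  10  10
  2   0   0   0   0   0  10  10  10  10  10  16  16  16
  3   0   0   7   7   7  10  10  17  17  17  17  17  23
  4   0   0   8   8  15  15  15  18  18  25  25  25  25
  5   0   0   8   8  15  15  15  18  18  25  25  25  25

25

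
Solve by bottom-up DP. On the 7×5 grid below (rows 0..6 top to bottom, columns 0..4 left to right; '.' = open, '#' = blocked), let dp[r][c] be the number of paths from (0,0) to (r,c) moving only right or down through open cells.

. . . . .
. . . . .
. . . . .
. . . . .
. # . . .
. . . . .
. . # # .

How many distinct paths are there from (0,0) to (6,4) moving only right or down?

106

r\c   0   1   2   3   4
  0   1   1   1   1   1
  1   1   2   3   4   5
  2   1   3   6  10  15
  3   1   4  10  20  35
  4   1   0  10  30  65
  5   1   1  11  41 106
  6   1   2   0   0 106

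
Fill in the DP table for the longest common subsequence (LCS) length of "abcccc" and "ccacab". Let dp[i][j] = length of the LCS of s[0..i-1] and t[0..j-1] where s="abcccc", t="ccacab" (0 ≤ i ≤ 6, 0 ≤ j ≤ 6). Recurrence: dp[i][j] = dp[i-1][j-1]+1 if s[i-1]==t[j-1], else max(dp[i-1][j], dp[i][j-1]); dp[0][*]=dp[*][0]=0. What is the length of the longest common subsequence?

3

   ''  c  c  a  c  a  b
''  0  0  0  0  0  0  0
 a  0  0  0  1  1  1  1
 b  0  0  0  1  1  1  2
 c  0  1  1  1  2  2  2
 c  0  1  2  2  2  2  2
 c  0  1  2  2  3  3  3
 c  0  1  2  2  3  3  3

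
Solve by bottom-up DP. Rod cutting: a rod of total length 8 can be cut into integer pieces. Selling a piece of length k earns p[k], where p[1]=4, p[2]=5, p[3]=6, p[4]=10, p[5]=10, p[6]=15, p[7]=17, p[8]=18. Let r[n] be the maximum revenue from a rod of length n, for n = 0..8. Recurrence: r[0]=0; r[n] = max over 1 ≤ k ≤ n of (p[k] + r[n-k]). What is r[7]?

28

   n    0    1    2    3    4    5    6    7    8
r[n]    0    4    8   12   16   20   24   28   32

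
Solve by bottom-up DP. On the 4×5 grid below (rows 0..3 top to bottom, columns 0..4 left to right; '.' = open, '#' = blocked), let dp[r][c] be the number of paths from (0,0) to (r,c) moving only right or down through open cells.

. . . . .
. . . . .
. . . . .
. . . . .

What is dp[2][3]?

10

r\c   0   1   2   3   4
  0   1   1   1   1   1
  1   1   2   3   4   5
  2   1   3   6  10  15
  3   1   4  10  20  35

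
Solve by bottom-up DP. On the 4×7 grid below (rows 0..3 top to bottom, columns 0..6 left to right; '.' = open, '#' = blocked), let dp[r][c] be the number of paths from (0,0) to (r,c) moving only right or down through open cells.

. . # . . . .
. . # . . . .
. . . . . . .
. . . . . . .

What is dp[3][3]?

r\c   0   1   2   3   4   5   6
  0   1   1   0   0   0   0   0
  1   1   2   0   0   0   0   0
  2   1   3   3   3   3   3   3
  3   1   4   7  10  13  16  19

10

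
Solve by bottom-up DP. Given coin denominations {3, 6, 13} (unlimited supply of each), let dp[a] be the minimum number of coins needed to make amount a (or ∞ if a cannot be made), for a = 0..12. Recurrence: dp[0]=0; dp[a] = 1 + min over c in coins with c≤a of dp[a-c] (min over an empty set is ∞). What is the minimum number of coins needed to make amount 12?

 a  0  1  2  3  4  5  6  7  8  9 10 11 12
dp  0  -  -  1  -  -  1  -  -  2  -  -  2
(- denotes ∞ / unreachable)

2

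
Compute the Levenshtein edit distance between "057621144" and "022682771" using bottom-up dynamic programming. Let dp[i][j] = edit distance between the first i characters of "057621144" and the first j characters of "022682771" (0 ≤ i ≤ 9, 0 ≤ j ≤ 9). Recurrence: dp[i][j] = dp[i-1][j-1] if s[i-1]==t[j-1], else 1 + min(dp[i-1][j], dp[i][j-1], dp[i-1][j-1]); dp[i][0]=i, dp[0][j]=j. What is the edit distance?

   ''  0  2  2  6  8  2  7  7  1
''  0  1  2  3  4  5  6  7  8  9
 0  1  0  1  2  3  4  5  6  7  8
 5  2  1  1  2  3  4  5  6  7  8
 7  3  2  2  2  3  4  5  5  6  7
 6  4  3  3  3  2  3  4  5  6  7
 2  5  4  3  3  3  3  3  4  5  6
 1  6  5  4  4  4  4  4  4  5  5
 1  7  6  5  5  5  5  5  5  5  5
 4  8  7  6  6  6  6  6  6  6  6
 4  9  8  7  7  7  7  7  7  7  7

7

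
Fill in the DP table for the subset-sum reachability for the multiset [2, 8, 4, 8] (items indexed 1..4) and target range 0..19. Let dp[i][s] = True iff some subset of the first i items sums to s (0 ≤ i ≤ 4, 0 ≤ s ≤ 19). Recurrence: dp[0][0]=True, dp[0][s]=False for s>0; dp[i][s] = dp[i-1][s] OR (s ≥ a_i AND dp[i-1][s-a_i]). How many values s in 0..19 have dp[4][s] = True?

10

i\s   0   1   2   3   4   5   6   7   8   9  10  11  12  13  14  15  16  17  18  19
  0   T   F   F   F   F   F   F   F   F   F   F   F   F   F   F   F   F   F   F   F
  1   T   F   T   F   F   F   F   F   F   F   F   F   F   F   F   F   F   F   F   F
  2   T   F   T   F   F   F   F   F   T   F   T   F   F   F   F   F   F   F   F   F
  3   T   F   T   F   T   F   T   F   T   F   T   F   T   F   T   F   F   F   F   F
  4   T   F   T   F   T   F   T   F   T   F   T   F   T   F   T   F   T   F   T   F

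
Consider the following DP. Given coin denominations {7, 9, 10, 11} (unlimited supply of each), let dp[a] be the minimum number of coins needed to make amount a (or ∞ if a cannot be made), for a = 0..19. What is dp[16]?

2

 a  0  1  2  3  4  5  6  7  8  9 10 11 12 13 14 15 16 17 18 19
dp  0  -  -  -  -  -  -  1  -  1  1  1  -  -  2  -  2  2  2  2
(- denotes ∞ / unreachable)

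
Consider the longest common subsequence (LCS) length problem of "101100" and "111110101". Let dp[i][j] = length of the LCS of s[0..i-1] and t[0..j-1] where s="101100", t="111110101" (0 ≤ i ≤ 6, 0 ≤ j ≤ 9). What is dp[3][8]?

   ''  1  1  1  1  1  0  1  0  1
''  0  0  0  0  0  0  0  0  0  0
 1  0  1  1  1  1  1  1  1  1  1
 0  0  1  1  1  1  1  2  2  2  2
 1  0  1  2  2  2  2  2  3  3  3
 1  0  1  2  3  3  3  3  3  3  4
 0  0  1  2  3  3  3  4  4  4  4
 0  0  1  2  3  3  3  4  4  5  5

3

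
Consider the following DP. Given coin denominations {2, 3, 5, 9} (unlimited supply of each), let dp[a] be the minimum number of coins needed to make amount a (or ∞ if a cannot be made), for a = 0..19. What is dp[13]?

 a  0  1  2  3  4  5  6  7  8  9 10 11 12 13 14 15 16 17 18 19
dp  0  -  1  1  2  1  2  2  2  1  2  2  2  3  2  3  3  3  2  3
(- denotes ∞ / unreachable)

3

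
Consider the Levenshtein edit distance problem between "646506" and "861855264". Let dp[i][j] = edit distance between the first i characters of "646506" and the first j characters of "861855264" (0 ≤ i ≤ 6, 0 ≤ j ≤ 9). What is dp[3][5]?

4

   ''  8  6  1  8  5  5  2  6  4
''  0  1  2  3  4  5  6  7  8  9
 6  1  1  1  2  3  4  5  6  7  8
 4  2  2  2  2  3  4  5  6  7  7
 6  3  3  2  3  3  4  5  6  6  7
 5  4  4  3  3  4  3  4  5  6  7
 0  5  5  4  4  4  4  4  5  6  7
 6  6  6  5  5  5  5  5  5  5  6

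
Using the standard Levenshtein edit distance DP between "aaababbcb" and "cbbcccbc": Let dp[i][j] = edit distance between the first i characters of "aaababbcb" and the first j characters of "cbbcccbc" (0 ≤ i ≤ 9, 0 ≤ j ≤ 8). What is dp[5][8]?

7

   ''  c  b  b  c  c  c  b  c
''  0  1  2  3  4  5  6  7  8
 a  1  1  2  3  4  5  6  7  8
 a  2  2  2  3  4  5  6  7  8
 a  3  3  3  3  4  5  6  7  8
 b  4  4  3  3  4  5  6  6  7
 a  5  5  4  4  4  5  6  7  7
 b  6  6  5  4  5  5  6  6  7
 b  7  7  6  5  5  6  6  6  7
 c  8  7  7  6  5  5  6  7  6
 b  9  8  7  7  6  6  6  6  7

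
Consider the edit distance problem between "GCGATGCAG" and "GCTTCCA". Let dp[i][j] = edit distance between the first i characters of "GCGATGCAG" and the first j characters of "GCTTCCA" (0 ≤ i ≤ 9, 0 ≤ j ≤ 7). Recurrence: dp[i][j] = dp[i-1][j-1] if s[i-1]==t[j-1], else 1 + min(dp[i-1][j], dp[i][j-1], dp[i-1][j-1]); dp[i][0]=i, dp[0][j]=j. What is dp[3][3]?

1

   ''  G  C  T  T  C  C  A
''  0  1  2  3  4  5  6  7
 G  1  0  1  2  3  4  5  6
 C  2  1  0  1  2  3  4  5
 G  3  2  1  1  2  3  4  5
 A  4  3  2  2  2  3  4  4
 T  5  4  3  2  2  3  4  5
 G  6  5  4  3  3  3  4  5
 C  7  6  5  4  4  3  3  4
 A  8  7  6  5  5  4  4  3
 G  9  8  7  6  6  5  5  4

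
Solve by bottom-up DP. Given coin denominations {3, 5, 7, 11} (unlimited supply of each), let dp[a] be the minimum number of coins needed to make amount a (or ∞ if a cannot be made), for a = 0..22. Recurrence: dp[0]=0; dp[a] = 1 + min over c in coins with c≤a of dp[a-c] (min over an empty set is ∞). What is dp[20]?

 a  0  1  2  3  4  5  6  7  8  9 10 11 12 13 14 15 16 17 18 19 20 21 22
dp  0  -  -  1  -  1  2  1  2  3  2  1  2  3  2  3  2  3  2  3  4  3  2
(- denotes ∞ / unreachable)

4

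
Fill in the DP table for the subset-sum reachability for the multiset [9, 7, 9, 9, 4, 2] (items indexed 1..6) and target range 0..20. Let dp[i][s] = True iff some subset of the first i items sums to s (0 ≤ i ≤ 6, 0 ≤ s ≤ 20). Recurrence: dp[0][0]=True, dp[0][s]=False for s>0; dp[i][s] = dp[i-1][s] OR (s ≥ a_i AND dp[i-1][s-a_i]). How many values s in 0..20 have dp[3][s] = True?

i\s   0   1   2   3   4   5   6   7   8   9  10  11  12  13  14  15  16  17  18  19  20
  0   T   F   F   F   F   F   F   F   F   F   F   F   F   F   F   F   F   F   F   F   F
  1   T   F   F   F   F   F   F   F   F   T   F   F   F   F   F   F   F   F   F   F   F
  2   T   F   F   F   F   F   F   T   F   T   F   F   F   F   F   F   T   F   F   F   F
  3   T   F   F   F   F   F   F   T   F   T   F   F   F   F   F   F   T   F   T   F   F
  4   T   F   F   F   F   F   F   T   F   T   F   F   F   F   F   F   T   F   T   F   F
  5   T   F   F   F   T   F   F   T   F   T   F   T   F   T   F   F   T   F   T   F   T
  6   T   F   T   F   T   F   T   T   F   T   F   T   F   T   F   T   T   F   T   F   T

5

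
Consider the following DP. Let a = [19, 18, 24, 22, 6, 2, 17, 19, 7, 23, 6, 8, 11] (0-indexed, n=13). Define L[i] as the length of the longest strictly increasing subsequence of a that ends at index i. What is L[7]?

   i    0    1    2    3    4    5    6    7    8    9   10   11   12
a[i]   19   18   24   22    6    2   17   19    7   23    6    8   11
L[i]    1    1    2    2    1    1    2    3    2    4    2    3    4

3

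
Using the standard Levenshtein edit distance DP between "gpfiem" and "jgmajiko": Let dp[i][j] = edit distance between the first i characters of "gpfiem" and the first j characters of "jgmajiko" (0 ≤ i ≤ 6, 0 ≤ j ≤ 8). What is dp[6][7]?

   ''  j  g  m  a  j  i  k  o
''  0  1  2  3  4  5  6  7  8
 g  1  1  1  2  3  4  5  6  7
 p  2  2  2  2  3  4  5  6  7
 f  3  3  3  3  3  4  5  6  7
 i  4  4  4  4  4  4  4  5  6
 e  5  5  5  5  5  5  5  5  6
 m  6  6  6  5  6  6  6  6  6

6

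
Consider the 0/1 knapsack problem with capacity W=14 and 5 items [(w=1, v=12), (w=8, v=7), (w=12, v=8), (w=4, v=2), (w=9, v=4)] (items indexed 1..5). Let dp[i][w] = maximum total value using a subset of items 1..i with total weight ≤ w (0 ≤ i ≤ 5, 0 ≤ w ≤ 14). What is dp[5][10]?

i\w   0   1   2   3   4   5   6   7   8   9  10  11  12  13  14
  0   0   0   0   0   0   0   0   0   0   0   0   0   0   0   0
  1   0  12  12  12  12  12  12  12  12  12  12  12  12  12  12
  2   0  12  12  12  12  12  12  12  12  19  19  19  19  19  19
  3   0  12  12  12  12  12  12  12  12  19  19  19  19  20  20
  4   0  12  12  12  12  14  14  14  14  19  19  19  19  21  21
  5   0  12  12  12  12  14  14  14  14  19  19  19  19  21  21

19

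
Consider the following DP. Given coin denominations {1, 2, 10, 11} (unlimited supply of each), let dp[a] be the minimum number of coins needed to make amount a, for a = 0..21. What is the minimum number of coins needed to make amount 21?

 a  0  1  2  3  4  5  6  7  8  9 10 11 12 13 14 15 16 17 18 19 20 21
dp  0  1  1  2  2  3  3  4  4  5  1  1  2  2  3  3  4  4  5  5  2  2

2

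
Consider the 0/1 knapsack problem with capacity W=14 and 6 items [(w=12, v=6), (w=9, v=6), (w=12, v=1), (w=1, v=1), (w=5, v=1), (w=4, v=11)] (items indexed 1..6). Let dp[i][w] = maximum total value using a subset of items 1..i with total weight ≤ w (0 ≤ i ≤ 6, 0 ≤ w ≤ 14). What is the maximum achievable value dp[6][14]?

18

i\w   0   1   2   3   4   5   6   7   8   9  10  11  12  13  14
  0   0   0   0   0   0   0   0   0   0   0   0   0   0   0   0
  1   0   0   0   0   0   0   0   0   0   0   0   0   6   6   6
  2   0   0   0   0   0   0   0   0   0   6   6   6   6   6   6
  3   0   0   0   0   0   0   0   0   0   6   6   6   6   6   6
  4   0   1   1   1   1   1   1   1   1   6   7   7   7   7   7
  5   0   1   1   1   1   1   2   2   2   6   7   7   7   7   7
  6   0   1   1   1  11  12  12  12  12  12  13  13  13  17  18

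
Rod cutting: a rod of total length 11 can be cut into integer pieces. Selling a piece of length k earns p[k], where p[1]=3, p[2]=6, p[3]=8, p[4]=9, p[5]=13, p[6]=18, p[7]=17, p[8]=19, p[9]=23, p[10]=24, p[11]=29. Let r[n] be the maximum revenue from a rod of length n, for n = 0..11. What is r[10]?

   n    0    1    2    3    4    5    6    7    8    9   10   11
r[n]    0    3    6    9   12   15   18   21   24   27   30   33

30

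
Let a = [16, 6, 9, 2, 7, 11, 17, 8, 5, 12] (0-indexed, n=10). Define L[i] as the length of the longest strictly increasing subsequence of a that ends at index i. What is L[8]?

   i    0    1    2    3    4    5    6    7    8    9
a[i]   16    6    9    2    7   11   17    8    5   12
L[i]    1    1    2    1    2    3    4    3    2    4

2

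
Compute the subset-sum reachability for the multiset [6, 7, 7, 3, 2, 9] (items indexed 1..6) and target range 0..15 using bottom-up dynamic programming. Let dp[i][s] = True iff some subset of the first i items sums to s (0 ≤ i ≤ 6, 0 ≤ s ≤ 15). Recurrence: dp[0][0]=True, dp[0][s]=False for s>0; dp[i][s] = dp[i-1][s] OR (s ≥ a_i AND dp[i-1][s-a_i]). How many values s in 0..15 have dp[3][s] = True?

i\s   0   1   2   3   4   5   6   7   8   9  10  11  12  13  14  15
  0   T   F   F   F   F   F   F   F   F   F   F   F   F   F   F   F
  1   T   F   F   F   F   F   T   F   F   F   F   F   F   F   F   F
  2   T   F   F   F   F   F   T   T   F   F   F   F   F   T   F   F
  3   T   F   F   F   F   F   T   T   F   F   F   F   F   T   T   F
  4   T   F   F   T   F   F   T   T   F   T   T   F   F   T   T   F
  5   T   F   T   T   F   T   T   T   T   T   T   T   T   T   T   T
  6   T   F   T   T   F   T   T   T   T   T   T   T   T   T   T   T

5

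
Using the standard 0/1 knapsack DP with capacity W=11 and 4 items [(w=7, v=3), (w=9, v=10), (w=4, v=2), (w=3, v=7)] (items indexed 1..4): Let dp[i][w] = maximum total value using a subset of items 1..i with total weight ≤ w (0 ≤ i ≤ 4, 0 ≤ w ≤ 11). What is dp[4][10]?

10

i\w   0   1   2   3   4   5   6   7   8   9  10  11
  0   0   0   0   0   0   0   0   0   0   0   0   0
  1   0   0   0   0   0   0   0   3   3   3   3   3
  2   0   0   0   0   0   0   0   3   3  10  10  10
  3   0   0   0   0   2   2   2   3   3  10  10  10
  4   0   0   0   7   7   7   7   9   9  10  10  10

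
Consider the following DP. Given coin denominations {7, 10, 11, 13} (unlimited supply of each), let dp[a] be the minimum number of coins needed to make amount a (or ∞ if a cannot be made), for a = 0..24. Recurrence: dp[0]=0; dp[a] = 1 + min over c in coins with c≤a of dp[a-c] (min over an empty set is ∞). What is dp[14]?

 a  0  1  2  3  4  5  6  7  8  9 10 11 12 13 14 15 16 17 18 19 20 21 22 23 24
dp  0  -  -  -  -  -  -  1  -  -  1  1  -  1  2  -  -  2  2  -  2  2  2  2  2
(- denotes ∞ / unreachable)

2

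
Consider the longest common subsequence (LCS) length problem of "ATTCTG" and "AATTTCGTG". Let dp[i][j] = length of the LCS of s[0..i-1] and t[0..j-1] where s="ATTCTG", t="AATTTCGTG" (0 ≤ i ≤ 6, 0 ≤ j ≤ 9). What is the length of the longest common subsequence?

6

   ''  A  A  T  T  T  C  G  T  G
''  0  0  0  0  0  0  0  0  0  0
 A  0  1  1  1  1  1  1  1  1  1
 T  0  1  1  2  2  2  2  2  2  2
 T  0  1  1  2  3  3  3  3  3  3
 C  0  1  1  2  3  3  4  4  4  4
 T  0  1  1  2  3  4  4  4  5  5
 G  0  1  1  2  3  4  4  5  5  6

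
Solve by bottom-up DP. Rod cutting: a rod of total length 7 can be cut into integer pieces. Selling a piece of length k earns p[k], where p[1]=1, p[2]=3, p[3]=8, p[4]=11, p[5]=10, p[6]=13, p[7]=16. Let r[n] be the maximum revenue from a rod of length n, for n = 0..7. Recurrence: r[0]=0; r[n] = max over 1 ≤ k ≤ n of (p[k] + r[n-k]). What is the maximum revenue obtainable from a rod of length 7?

19

   n    0    1    2    3    4    5    6    7
r[n]    0    1    3    8   11   12   16   19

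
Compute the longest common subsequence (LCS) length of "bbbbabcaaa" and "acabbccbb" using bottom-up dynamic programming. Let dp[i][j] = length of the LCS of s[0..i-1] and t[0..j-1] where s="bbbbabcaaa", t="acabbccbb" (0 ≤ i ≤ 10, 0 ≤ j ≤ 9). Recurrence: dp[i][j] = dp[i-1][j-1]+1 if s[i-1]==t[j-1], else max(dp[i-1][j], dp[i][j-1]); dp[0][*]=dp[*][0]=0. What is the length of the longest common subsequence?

   ''  a  c  a  b  b  c  c  b  b
''  0  0  0  0  0  0  0  0  0  0
 b  0  0  0  0  1  1  1  1  1  1
 b  0  0  0  0  1  2  2  2  2  2
 b  0  0  0  0  1  2  2  2  3  3
 b  0  0  0  0  1  2  2  2  3  4
 a  0  1  1  1  1  2  2  2  3  4
 b  0  1  1  1  2  2  2  2  3  4
 c  0  1  2  2  2  2  3  3  3  4
 a  0  1  2  3  3  3  3  3  3  4
 a  0  1  2  3  3  3  3  3  3  4
 a  0  1  2  3  3  3  3  3  3  4

4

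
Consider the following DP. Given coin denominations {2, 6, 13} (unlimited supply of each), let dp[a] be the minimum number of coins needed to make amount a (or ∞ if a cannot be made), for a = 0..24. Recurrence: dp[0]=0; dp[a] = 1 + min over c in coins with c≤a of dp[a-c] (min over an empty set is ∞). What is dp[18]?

 a  0  1  2  3  4  5  6  7  8  9 10 11 12 13 14 15 16 17 18 19 20 21 22 23 24
dp  0  -  1  -  2  -  1  -  2  -  3  -  2  1  3  2  4  3  3  2  4  3  5  4  4
(- denotes ∞ / unreachable)

3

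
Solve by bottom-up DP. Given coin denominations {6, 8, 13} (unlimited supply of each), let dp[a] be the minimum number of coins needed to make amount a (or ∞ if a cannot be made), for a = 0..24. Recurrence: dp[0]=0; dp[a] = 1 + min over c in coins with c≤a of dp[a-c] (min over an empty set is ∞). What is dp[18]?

3

 a  0  1  2  3  4  5  6  7  8  9 10 11 12 13 14 15 16 17 18 19 20 21 22 23 24
dp  0  -  -  -  -  -  1  -  1  -  -  -  2  1  2  -  2  -  3  2  3  2  3  -  3
(- denotes ∞ / unreachable)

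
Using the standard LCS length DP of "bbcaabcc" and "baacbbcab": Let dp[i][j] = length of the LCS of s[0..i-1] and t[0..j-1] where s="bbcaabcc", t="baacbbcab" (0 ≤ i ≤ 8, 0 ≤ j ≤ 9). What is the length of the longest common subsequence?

5

   ''  b  a  a  c  b  b  c  a  b
''  0  0  0  0  0  0  0  0  0  0
 b  0  1  1  1  1  1  1  1  1  1
 b  0  1  1  1  1  2  2  2  2  2
 c  0  1  1  1  2  2  2  3  3  3
 a  0  1  2  2  2  2  2  3  4  4
 a  0  1  2  3  3  3  3  3  4  4
 b  0  1  2  3  3  4  4  4  4  5
 c  0  1  2  3  4  4  4  5  5  5
 c  0  1  2  3  4  4  4  5  5  5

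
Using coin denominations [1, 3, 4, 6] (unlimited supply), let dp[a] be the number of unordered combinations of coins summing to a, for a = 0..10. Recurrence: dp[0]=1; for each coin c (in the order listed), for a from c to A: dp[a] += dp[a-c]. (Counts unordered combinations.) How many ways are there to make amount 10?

after  coin     0     1     2     3     4     5     6     7     8     9    10
          1     1     1     1     1     1     1     1     1     1     1     1
          3     1     1     1     2     2     2     3     3     3     4     4
          4     1     1     1     2     3     3     4     5     6     7     8
          6     1     1     1     2     3     3     5     6     7     9    11

11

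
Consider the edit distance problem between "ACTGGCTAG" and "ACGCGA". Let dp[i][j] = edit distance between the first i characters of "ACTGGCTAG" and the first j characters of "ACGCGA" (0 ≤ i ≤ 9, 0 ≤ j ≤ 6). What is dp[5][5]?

   ''  A  C  G  C  G  A
''  0  1  2  3  4  5  6
 A  1  0  1  2  3  4  5
 C  2  1  0  1  2  3  4
 T  3  2  1  1  2  3  4
 G  4  3  2  1  2  2  3
 G  5  4  3  2  2  2  3
 C  6  5  4  3  2  3  3
 T  7  6  5  4  3  3  4
 A  8  7  6  5  4  4  3
 G  9  8  7  6  5  4  4

2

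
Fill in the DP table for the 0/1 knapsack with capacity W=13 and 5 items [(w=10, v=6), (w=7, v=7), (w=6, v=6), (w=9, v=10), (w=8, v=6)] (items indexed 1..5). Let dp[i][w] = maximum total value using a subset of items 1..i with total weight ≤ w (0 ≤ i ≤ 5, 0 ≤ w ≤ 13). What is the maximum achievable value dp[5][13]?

i\w   0   1   2   3   4   5   6   7   8   9  10  11  12  13
  0   0   0   0   0   0   0   0   0   0   0   0   0   0   0
  1   0   0   0   0   0   0   0   0   0   0   6   6   6   6
  2   0   0   0   0   0   0   0   7   7   7   7   7   7   7
  3   0   0   0   0   0   0   6   7   7   7   7   7   7  13
  4   0   0   0   0   0   0   6   7   7  10  10  10  10  13
  5   0   0   0   0   0   0   6   7   7  10  10  10  10  13

13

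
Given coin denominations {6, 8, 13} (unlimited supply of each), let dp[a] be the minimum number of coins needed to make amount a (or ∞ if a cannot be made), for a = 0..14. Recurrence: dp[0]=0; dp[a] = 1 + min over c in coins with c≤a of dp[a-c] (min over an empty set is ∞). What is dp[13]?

 a  0  1  2  3  4  5  6  7  8  9 10 11 12 13 14
dp  0  -  -  -  -  -  1  -  1  -  -  -  2  1  2
(- denotes ∞ / unreachable)

1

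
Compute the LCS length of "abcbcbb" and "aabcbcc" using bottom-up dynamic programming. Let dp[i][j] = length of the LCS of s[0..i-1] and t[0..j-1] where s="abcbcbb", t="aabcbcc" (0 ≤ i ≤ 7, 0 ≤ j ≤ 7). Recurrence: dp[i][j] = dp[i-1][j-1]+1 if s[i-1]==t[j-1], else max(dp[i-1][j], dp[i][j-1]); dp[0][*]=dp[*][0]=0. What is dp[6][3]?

   ''  a  a  b  c  b  c  c
''  0  0  0  0  0  0  0  0
 a  0  1  1  1  1  1  1  1
 b  0  1  1  2  2  2  2  2
 c  0  1  1  2  3  3  3  3
 b  0  1  1  2  3  4  4  4
 c  0  1  1  2  3  4  5  5
 b  0  1  1  2  3  4  5  5
 b  0  1  1  2  3  4  5  5

2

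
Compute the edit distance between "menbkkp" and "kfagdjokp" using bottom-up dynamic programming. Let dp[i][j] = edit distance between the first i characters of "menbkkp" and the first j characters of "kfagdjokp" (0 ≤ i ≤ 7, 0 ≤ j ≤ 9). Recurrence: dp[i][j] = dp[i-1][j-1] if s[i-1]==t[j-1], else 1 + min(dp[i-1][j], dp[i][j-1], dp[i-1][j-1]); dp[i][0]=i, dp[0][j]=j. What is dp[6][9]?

   ''  k  f  a  g  d  j  o  k  p
''  0  1  2  3  4  5  6  7  8  9
 m  1  1  2  3  4  5  6  7  8  9
 e  2  2  2  3  4  5  6  7  8  9
 n  3  3  3  3  4  5  6  7  8  9
 b  4  4  4  4  4  5  6  7  8  9
 k  5  4  5  5  5  5  6  7  7  8
 k  6  5  5  6  6  6  6  7  7  8
 p  7  6  6  6  7  7  7  7  8  7

8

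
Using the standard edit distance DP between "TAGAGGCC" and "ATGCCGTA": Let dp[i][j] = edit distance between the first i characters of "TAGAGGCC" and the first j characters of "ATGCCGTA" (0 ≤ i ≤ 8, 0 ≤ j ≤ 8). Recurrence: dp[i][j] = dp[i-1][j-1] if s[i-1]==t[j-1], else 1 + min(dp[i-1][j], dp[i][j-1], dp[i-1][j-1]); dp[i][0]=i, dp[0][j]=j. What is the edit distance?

6

   ''  A  T  G  C  C  G  T  A
''  0  1  2  3  4  5  6  7  8
 T  1  1  1  2  3  4  5  6  7
 A  2  1  2  2  3  4  5  6  6
 G  3  2  2  2  3  4  4  5  6
 A  4  3  3  3  3  4  5  5  5
 G  5  4  4  3  4  4  4  5  6
 G  6  5  5  4  4  5  4  5  6
 C  7  6  6  5  4  4  5  5  6
 C  8  7  7  6  5  4  5  6  6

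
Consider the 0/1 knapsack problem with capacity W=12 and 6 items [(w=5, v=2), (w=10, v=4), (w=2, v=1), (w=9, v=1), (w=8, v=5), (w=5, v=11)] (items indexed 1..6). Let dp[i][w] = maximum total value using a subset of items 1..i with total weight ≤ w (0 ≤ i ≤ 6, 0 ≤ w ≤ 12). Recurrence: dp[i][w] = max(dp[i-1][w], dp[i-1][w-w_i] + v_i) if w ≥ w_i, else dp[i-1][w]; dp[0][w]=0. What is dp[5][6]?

i\w   0   1   2   3   4   5   6   7   8   9  10  11  12
  0   0   0   0   0   0   0   0   0   0   0   0   0   0
  1   0   0   0   0   0   2   2   2   2   2   2   2   2
  2   0   0   0   0   0   2   2   2   2   2   4   4   4
  3   0   0   1   1   1   2   2   3   3   3   4   4   5
  4   0   0   1   1   1   2   2   3   3   3   4   4   5
  5   0   0   1   1   1   2   2   3   5   5   6   6   6
  6   0   0   1   1   1  11  11  12  12  12  13  13  14

2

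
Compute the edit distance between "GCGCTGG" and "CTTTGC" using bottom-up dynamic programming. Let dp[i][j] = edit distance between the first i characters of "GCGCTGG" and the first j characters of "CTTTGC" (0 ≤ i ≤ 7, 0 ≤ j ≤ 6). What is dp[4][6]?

4

   ''  C  T  T  T  G  C
''  0  1  2  3  4  5  6
 G  1  1  2  3  4  4  5
 C  2  1  2  3  4  5  4
 G  3  2  2  3  4  4  5
 C  4  3  3  3  4  5  4
 T  5  4  3  3  3  4  5
 G  6  5  4  4  4  3  4
 G  7  6  5  5  5  4  4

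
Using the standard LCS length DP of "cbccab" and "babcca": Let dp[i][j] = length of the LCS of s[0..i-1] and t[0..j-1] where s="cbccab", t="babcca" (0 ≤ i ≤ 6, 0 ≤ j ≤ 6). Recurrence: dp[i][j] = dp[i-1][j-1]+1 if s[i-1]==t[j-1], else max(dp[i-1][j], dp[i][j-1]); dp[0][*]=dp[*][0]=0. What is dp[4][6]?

   ''  b  a  b  c  c  a
''  0  0  0  0  0  0  0
 c  0  0  0  0  1  1  1
 b  0  1  1  1  1  1  1
 c  0  1  1  1  2  2  2
 c  0  1  1  1  2  3  3
 a  0  1  2  2  2  3  4
 b  0  1  2  3  3  3  4

3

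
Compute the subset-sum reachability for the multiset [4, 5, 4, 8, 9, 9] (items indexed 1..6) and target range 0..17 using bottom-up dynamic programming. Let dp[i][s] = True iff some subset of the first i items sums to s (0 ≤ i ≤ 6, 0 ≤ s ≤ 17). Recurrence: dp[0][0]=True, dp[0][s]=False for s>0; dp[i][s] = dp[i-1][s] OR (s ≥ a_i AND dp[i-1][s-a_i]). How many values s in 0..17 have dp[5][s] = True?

i\s   0   1   2   3   4   5   6   7   8   9  10  11  12  13  14  15  16  17
  0   T   F   F   F   F   F   F   F   F   F   F   F   F   F   F   F   F   F
  1   T   F   F   F   T   F   F   F   F   F   F   F   F   F   F   F   F   F
  2   T   F   F   F   T   T   F   F   F   T   F   F   F   F   F   F   F   F
  3   T   F   F   F   T   T   F   F   T   T   F   F   F   T   F   F   F   F
  4   T   F   F   F   T   T   F   F   T   T   F   F   T   T   F   F   T   T
  5   T   F   F   F   T   T   F   F   T   T   F   F   T   T   T   F   T   T
  6   T   F   F   F   T   T   F   F   T   T   F   F   T   T   T   F   T   T

10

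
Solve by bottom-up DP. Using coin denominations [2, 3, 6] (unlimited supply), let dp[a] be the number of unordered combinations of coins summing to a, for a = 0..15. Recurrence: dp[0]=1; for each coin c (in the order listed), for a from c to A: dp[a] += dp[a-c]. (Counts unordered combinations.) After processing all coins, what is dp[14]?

after  coin     0     1     2     3     4     5     6     7     8     9    10    11    12    13    14    15
          2     1     0     1     0     1     0     1     0     1     0     1     0     1     0     1     0
          3     1     0     1     1     1     1     2     1     2     2     2     2     3     2     3     3
          6     1     0     1     1     1     1     3     1     3     3     3     3     6     3     6     6

6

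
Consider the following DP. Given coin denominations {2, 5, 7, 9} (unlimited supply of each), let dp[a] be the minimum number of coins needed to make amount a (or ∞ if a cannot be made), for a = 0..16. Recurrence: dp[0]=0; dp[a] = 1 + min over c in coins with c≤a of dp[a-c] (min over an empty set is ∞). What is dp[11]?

 a  0  1  2  3  4  5  6  7  8  9 10 11 12 13 14 15 16
dp  0  -  1  -  2  1  3  1  4  1  2  2  2  3  2  3  2
(- denotes ∞ / unreachable)

2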